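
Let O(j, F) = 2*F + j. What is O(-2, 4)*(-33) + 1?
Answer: -197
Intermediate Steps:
O(j, F) = j + 2*F
O(-2, 4)*(-33) + 1 = (-2 + 2*4)*(-33) + 1 = (-2 + 8)*(-33) + 1 = 6*(-33) + 1 = -198 + 1 = -197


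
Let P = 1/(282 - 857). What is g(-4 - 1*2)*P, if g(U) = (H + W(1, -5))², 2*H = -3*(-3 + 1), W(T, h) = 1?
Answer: -16/575 ≈ -0.027826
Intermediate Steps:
H = 3 (H = (-3*(-3 + 1))/2 = (-3*(-2))/2 = (½)*6 = 3)
P = -1/575 (P = 1/(-575) = -1/575 ≈ -0.0017391)
g(U) = 16 (g(U) = (3 + 1)² = 4² = 16)
g(-4 - 1*2)*P = 16*(-1/575) = -16/575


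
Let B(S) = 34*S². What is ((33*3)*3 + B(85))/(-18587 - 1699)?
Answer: -245947/20286 ≈ -12.124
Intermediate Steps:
((33*3)*3 + B(85))/(-18587 - 1699) = ((33*3)*3 + 34*85²)/(-18587 - 1699) = (99*3 + 34*7225)/(-20286) = (297 + 245650)*(-1/20286) = 245947*(-1/20286) = -245947/20286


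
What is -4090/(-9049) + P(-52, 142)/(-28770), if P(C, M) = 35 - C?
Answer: 38960679/86779910 ≈ 0.44896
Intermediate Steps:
-4090/(-9049) + P(-52, 142)/(-28770) = -4090/(-9049) + (35 - 1*(-52))/(-28770) = -4090*(-1/9049) + (35 + 52)*(-1/28770) = 4090/9049 + 87*(-1/28770) = 4090/9049 - 29/9590 = 38960679/86779910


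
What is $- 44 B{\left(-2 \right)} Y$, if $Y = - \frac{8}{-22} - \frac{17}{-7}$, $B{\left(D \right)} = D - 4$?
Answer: $\frac{5160}{7} \approx 737.14$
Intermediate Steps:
$B{\left(D \right)} = -4 + D$ ($B{\left(D \right)} = D - 4 = -4 + D$)
$Y = \frac{215}{77}$ ($Y = \left(-8\right) \left(- \frac{1}{22}\right) - - \frac{17}{7} = \frac{4}{11} + \frac{17}{7} = \frac{215}{77} \approx 2.7922$)
$- 44 B{\left(-2 \right)} Y = - 44 \left(-4 - 2\right) \frac{215}{77} = \left(-44\right) \left(-6\right) \frac{215}{77} = 264 \cdot \frac{215}{77} = \frac{5160}{7}$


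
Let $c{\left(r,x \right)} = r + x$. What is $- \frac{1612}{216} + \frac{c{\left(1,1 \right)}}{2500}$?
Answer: $- \frac{125924}{16875} \approx -7.4622$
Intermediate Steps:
$- \frac{1612}{216} + \frac{c{\left(1,1 \right)}}{2500} = - \frac{1612}{216} + \frac{1 + 1}{2500} = \left(-1612\right) \frac{1}{216} + 2 \cdot \frac{1}{2500} = - \frac{403}{54} + \frac{1}{1250} = - \frac{125924}{16875}$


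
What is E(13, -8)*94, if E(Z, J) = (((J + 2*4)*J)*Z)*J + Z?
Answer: 1222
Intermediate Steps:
E(Z, J) = Z + Z*J²*(8 + J) (E(Z, J) = (((J + 8)*J)*Z)*J + Z = (((8 + J)*J)*Z)*J + Z = ((J*(8 + J))*Z)*J + Z = (J*Z*(8 + J))*J + Z = Z*J²*(8 + J) + Z = Z + Z*J²*(8 + J))
E(13, -8)*94 = (13*(1 + (-8)³ + 8*(-8)²))*94 = (13*(1 - 512 + 8*64))*94 = (13*(1 - 512 + 512))*94 = (13*1)*94 = 13*94 = 1222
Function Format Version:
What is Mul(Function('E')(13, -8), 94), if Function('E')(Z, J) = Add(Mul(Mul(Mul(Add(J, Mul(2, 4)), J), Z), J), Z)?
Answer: 1222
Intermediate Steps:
Function('E')(Z, J) = Add(Z, Mul(Z, Pow(J, 2), Add(8, J))) (Function('E')(Z, J) = Add(Mul(Mul(Mul(Add(J, 8), J), Z), J), Z) = Add(Mul(Mul(Mul(Add(8, J), J), Z), J), Z) = Add(Mul(Mul(Mul(J, Add(8, J)), Z), J), Z) = Add(Mul(Mul(J, Z, Add(8, J)), J), Z) = Add(Mul(Z, Pow(J, 2), Add(8, J)), Z) = Add(Z, Mul(Z, Pow(J, 2), Add(8, J))))
Mul(Function('E')(13, -8), 94) = Mul(Mul(13, Add(1, Pow(-8, 3), Mul(8, Pow(-8, 2)))), 94) = Mul(Mul(13, Add(1, -512, Mul(8, 64))), 94) = Mul(Mul(13, Add(1, -512, 512)), 94) = Mul(Mul(13, 1), 94) = Mul(13, 94) = 1222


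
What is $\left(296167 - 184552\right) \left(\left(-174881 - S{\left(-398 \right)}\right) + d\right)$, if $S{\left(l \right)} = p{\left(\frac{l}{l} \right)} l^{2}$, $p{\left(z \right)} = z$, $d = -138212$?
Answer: $-52626137655$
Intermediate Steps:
$S{\left(l \right)} = l^{2}$ ($S{\left(l \right)} = \frac{l}{l} l^{2} = 1 l^{2} = l^{2}$)
$\left(296167 - 184552\right) \left(\left(-174881 - S{\left(-398 \right)}\right) + d\right) = \left(296167 - 184552\right) \left(\left(-174881 - \left(-398\right)^{2}\right) - 138212\right) = 111615 \left(\left(-174881 - 158404\right) - 138212\right) = 111615 \left(-333285 - 138212\right) = 111615 \left(-471497\right) = -52626137655$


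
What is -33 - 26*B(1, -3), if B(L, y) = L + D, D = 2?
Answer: -111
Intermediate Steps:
B(L, y) = 2 + L (B(L, y) = L + 2 = 2 + L)
-33 - 26*B(1, -3) = -33 - 26*(2 + 1) = -33 - 26*3 = -33 - 78 = -111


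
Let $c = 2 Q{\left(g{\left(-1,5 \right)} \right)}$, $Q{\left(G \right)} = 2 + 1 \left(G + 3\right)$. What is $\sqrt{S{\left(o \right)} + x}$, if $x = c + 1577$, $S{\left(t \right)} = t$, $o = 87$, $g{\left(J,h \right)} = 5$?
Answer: $2 \sqrt{421} \approx 41.037$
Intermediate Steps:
$Q{\left(G \right)} = 5 + G$ ($Q{\left(G \right)} = 2 + 1 \left(3 + G\right) = 2 + \left(3 + G\right) = 5 + G$)
$c = 20$ ($c = 2 \left(5 + 5\right) = 2 \cdot 10 = 20$)
$x = 1597$ ($x = 20 + 1577 = 1597$)
$\sqrt{S{\left(o \right)} + x} = \sqrt{87 + 1597} = \sqrt{1684} = 2 \sqrt{421}$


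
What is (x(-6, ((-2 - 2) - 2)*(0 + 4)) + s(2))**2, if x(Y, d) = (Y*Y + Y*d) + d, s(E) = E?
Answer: 24964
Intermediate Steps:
x(Y, d) = d + Y**2 + Y*d (x(Y, d) = (Y**2 + Y*d) + d = d + Y**2 + Y*d)
(x(-6, ((-2 - 2) - 2)*(0 + 4)) + s(2))**2 = ((((-2 - 2) - 2)*(0 + 4) + (-6)**2 - 6*((-2 - 2) - 2)*(0 + 4)) + 2)**2 = (((-4 - 2)*4 + 36 - 6*(-4 - 2)*4) + 2)**2 = ((-6*4 + 36 - (-36)*4) + 2)**2 = ((-24 + 36 - 6*(-24)) + 2)**2 = ((-24 + 36 + 144) + 2)**2 = (156 + 2)**2 = 158**2 = 24964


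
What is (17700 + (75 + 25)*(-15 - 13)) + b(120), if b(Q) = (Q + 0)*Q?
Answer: 29300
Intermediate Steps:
b(Q) = Q² (b(Q) = Q*Q = Q²)
(17700 + (75 + 25)*(-15 - 13)) + b(120) = (17700 + (75 + 25)*(-15 - 13)) + 120² = (17700 + 100*(-28)) + 14400 = (17700 - 2800) + 14400 = 14900 + 14400 = 29300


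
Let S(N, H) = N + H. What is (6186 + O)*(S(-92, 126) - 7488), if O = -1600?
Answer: -34184044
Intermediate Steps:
S(N, H) = H + N
(6186 + O)*(S(-92, 126) - 7488) = (6186 - 1600)*((126 - 92) - 7488) = 4586*(34 - 7488) = 4586*(-7454) = -34184044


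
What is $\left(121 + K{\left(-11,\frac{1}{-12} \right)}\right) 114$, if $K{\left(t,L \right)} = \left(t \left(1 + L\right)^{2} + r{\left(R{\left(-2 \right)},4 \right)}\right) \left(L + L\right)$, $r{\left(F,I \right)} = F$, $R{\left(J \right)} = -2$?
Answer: $\frac{2017097}{144} \approx 14008.0$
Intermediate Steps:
$K{\left(t,L \right)} = 2 L \left(-2 + t \left(1 + L\right)^{2}\right)$ ($K{\left(t,L \right)} = \left(t \left(1 + L\right)^{2} - 2\right) \left(L + L\right) = \left(-2 + t \left(1 + L\right)^{2}\right) 2 L = 2 L \left(-2 + t \left(1 + L\right)^{2}\right)$)
$\left(121 + K{\left(-11,\frac{1}{-12} \right)}\right) 114 = \left(121 + \frac{2 \left(-2 - 11 \left(1 + \frac{1}{-12}\right)^{2}\right)}{-12}\right) 114 = \left(121 + 2 \left(- \frac{1}{12}\right) \left(-2 - 11 \left(1 - \frac{1}{12}\right)^{2}\right)\right) 114 = \left(121 + 2 \left(- \frac{1}{12}\right) \left(-2 - 11 \left(\frac{11}{12}\right)^{2}\right)\right) 114 = \left(121 + 2 \left(- \frac{1}{12}\right) \left(-2 - \frac{1331}{144}\right)\right) 114 = \left(121 + 2 \left(- \frac{1}{12}\right) \left(- \frac{1619}{144}\right)\right) 114 = \left(121 + \frac{1619}{864}\right) 114 = \frac{106163}{864} \cdot 114 = \frac{2017097}{144}$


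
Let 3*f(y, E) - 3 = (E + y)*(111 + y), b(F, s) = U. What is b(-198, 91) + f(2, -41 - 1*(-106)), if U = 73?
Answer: 7793/3 ≈ 2597.7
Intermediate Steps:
b(F, s) = 73
f(y, E) = 1 + (111 + y)*(E + y)/3 (f(y, E) = 1 + ((E + y)*(111 + y))/3 = 1 + ((111 + y)*(E + y))/3 = 1 + (111 + y)*(E + y)/3)
b(-198, 91) + f(2, -41 - 1*(-106)) = 73 + (1 + 37*(-41 - 1*(-106)) + 37*2 + (1/3)*2**2 + (1/3)*(-41 - 1*(-106))*2) = 73 + (1 + 37*(-41 + 106) + 74 + (1/3)*4 + (1/3)*(-41 + 106)*2) = 73 + (1 + 37*65 + 74 + 4/3 + (1/3)*65*2) = 73 + (1 + 2405 + 74 + 4/3 + 130/3) = 73 + 7574/3 = 7793/3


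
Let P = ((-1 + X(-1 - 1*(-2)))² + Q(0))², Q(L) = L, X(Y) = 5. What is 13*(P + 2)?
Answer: 3354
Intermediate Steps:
P = 256 (P = ((-1 + 5)² + 0)² = (4² + 0)² = (16 + 0)² = 16² = 256)
13*(P + 2) = 13*(256 + 2) = 13*258 = 3354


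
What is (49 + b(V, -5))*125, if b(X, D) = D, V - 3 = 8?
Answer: 5500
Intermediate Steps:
V = 11 (V = 3 + 8 = 11)
(49 + b(V, -5))*125 = (49 - 5)*125 = 44*125 = 5500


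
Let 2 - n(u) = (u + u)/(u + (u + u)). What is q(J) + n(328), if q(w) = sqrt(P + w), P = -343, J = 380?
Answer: 4/3 + sqrt(37) ≈ 7.4161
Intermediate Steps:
q(w) = sqrt(-343 + w)
n(u) = 4/3 (n(u) = 2 - (u + u)/(u + (u + u)) = 2 - 2*u/(u + 2*u) = 2 - 2*u/(3*u) = 2 - 2*u*1/(3*u) = 2 - 1*2/3 = 2 - 2/3 = 4/3)
q(J) + n(328) = sqrt(-343 + 380) + 4/3 = sqrt(37) + 4/3 = 4/3 + sqrt(37)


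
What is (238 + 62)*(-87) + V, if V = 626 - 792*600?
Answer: -500674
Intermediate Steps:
V = -474574 (V = 626 - 475200 = -474574)
(238 + 62)*(-87) + V = (238 + 62)*(-87) - 474574 = 300*(-87) - 474574 = -26100 - 474574 = -500674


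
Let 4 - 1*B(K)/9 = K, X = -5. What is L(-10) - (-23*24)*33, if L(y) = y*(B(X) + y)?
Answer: 17506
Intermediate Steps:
B(K) = 36 - 9*K
L(y) = y*(81 + y) (L(y) = y*((36 - 9*(-5)) + y) = y*((36 + 45) + y) = y*(81 + y))
L(-10) - (-23*24)*33 = -10*(81 - 10) - (-23*24)*33 = -10*71 - (-552)*33 = -710 - 1*(-18216) = -710 + 18216 = 17506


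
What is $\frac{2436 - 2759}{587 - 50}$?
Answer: $- \frac{323}{537} \approx -0.60149$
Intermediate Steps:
$\frac{2436 - 2759}{587 - 50} = - \frac{323}{587 - 50} = - \frac{323}{537}$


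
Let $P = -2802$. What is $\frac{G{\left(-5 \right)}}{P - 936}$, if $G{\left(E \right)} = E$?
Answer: $\frac{5}{3738} \approx 0.0013376$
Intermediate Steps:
$\frac{G{\left(-5 \right)}}{P - 936} = \frac{1}{-2802 - 936} \left(-5\right) = \frac{1}{-3738} \left(-5\right) = \left(- \frac{1}{3738}\right) \left(-5\right) = \frac{5}{3738}$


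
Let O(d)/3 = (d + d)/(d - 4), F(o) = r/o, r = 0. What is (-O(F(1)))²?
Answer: 0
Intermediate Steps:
F(o) = 0 (F(o) = 0/o = 0)
O(d) = 6*d/(-4 + d) (O(d) = 3*((d + d)/(d - 4)) = 3*((2*d)/(-4 + d)) = 3*(2*d/(-4 + d)) = 6*d/(-4 + d))
(-O(F(1)))² = (-6*0/(-4 + 0))² = (-6*0/(-4))² = (-6*0*(-1)/4)² = (-1*0)² = 0² = 0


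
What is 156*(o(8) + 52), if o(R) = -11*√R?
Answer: 8112 - 3432*√2 ≈ 3258.4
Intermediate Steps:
156*(o(8) + 52) = 156*(-22*√2 + 52) = 156*(52 - 22*√2) = 8112 - 3432*√2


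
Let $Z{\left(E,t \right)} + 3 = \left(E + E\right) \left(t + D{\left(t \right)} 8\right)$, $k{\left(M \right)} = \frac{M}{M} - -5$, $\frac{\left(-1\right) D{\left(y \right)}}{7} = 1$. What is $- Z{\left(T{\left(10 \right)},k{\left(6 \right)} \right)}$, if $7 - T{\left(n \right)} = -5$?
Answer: $1203$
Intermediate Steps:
$D{\left(y \right)} = -7$ ($D{\left(y \right)} = \left(-7\right) 1 = -7$)
$T{\left(n \right)} = 12$ ($T{\left(n \right)} = 7 - -5 = 7 + 5 = 12$)
$k{\left(M \right)} = 6$ ($k{\left(M \right)} = 1 + 5 = 6$)
$Z{\left(E,t \right)} = -3 + 2 E \left(-56 + t\right)$ ($Z{\left(E,t \right)} = -3 + \left(E + E\right) \left(t - 56\right) = -3 + 2 E \left(t - 56\right) = -3 + 2 E \left(-56 + t\right)$)
$- Z{\left(T{\left(10 \right)},k{\left(6 \right)} \right)} = - (-3 - 1344 + 2 \cdot 12 \cdot 6) = - (-3 - 1344 + 144) = \left(-1\right) \left(-1203\right) = 1203$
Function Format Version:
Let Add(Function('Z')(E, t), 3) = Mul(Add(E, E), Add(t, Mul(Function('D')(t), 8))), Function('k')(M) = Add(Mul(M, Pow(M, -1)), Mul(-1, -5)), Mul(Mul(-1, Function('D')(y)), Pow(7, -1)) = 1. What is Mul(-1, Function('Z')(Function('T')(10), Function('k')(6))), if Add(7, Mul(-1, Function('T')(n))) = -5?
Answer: 1203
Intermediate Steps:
Function('D')(y) = -7 (Function('D')(y) = Mul(-7, 1) = -7)
Function('T')(n) = 12 (Function('T')(n) = Add(7, Mul(-1, -5)) = Add(7, 5) = 12)
Function('k')(M) = 6 (Function('k')(M) = Add(1, 5) = 6)
Function('Z')(E, t) = Add(-3, Mul(2, E, Add(-56, t))) (Function('Z')(E, t) = Add(-3, Mul(Add(E, E), Add(t, Mul(-7, 8)))) = Add(-3, Mul(Mul(2, E), Add(t, -56))) = Add(-3, Mul(Mul(2, E), Add(-56, t))) = Add(-3, Mul(2, E, Add(-56, t))))
Mul(-1, Function('Z')(Function('T')(10), Function('k')(6))) = Mul(-1, Add(-3, Mul(-112, 12), Mul(2, 12, 6))) = Mul(-1, Add(-3, -1344, 144)) = Mul(-1, -1203) = 1203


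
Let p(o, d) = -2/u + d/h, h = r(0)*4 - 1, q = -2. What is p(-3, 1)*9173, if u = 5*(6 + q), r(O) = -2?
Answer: -174287/90 ≈ -1936.5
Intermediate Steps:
h = -9 (h = -2*4 - 1 = -8 - 1 = -9)
u = 20 (u = 5*(6 - 2) = 5*4 = 20)
p(o, d) = -⅒ - d/9 (p(o, d) = -2/20 + d/(-9) = -2*1/20 + d*(-⅑) = -⅒ - d/9)
p(-3, 1)*9173 = (-⅒ - ⅑*1)*9173 = (-⅒ - ⅑)*9173 = -19/90*9173 = -174287/90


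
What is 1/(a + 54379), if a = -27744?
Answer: 1/26635 ≈ 3.7545e-5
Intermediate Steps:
1/(a + 54379) = 1/(-27744 + 54379) = 1/26635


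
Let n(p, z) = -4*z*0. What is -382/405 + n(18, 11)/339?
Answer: -382/405 ≈ -0.94321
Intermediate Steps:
n(p, z) = 0
-382/405 + n(18, 11)/339 = -382/405 + 0/339 = -382*1/405 + 0*(1/339) = -382/405 + 0 = -382/405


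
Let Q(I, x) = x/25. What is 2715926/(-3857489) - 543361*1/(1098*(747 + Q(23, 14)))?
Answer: -108132446246597/79157687889258 ≈ -1.3660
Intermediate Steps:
Q(I, x) = x/25 (Q(I, x) = x*(1/25) = x/25)
2715926/(-3857489) - 543361*1/(1098*(747 + Q(23, 14))) = 2715926/(-3857489) - 543361*1/(1098*(747 + (1/25)*14)) = 2715926*(-1/3857489) - 543361*1/(1098*(747 + 14/25)) = -2715926/3857489 - 543361/((18689/25)*1098) = -2715926/3857489 - 543361/20520522/25 = -2715926/3857489 - 543361*25/20520522 = -2715926/3857489 - 13584025/20520522 = -108132446246597/79157687889258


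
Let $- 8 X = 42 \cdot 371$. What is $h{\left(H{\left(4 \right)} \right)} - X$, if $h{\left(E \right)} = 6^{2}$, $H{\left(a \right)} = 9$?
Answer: $\frac{7935}{4} \approx 1983.8$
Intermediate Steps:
$h{\left(E \right)} = 36$
$X = - \frac{7791}{4}$ ($X = - \frac{42 \cdot 371}{8} = \left(- \frac{1}{8}\right) 15582 = - \frac{7791}{4} \approx -1947.8$)
$h{\left(H{\left(4 \right)} \right)} - X = 36 - - \frac{7791}{4} = 36 + \frac{7791}{4} = \frac{7935}{4}$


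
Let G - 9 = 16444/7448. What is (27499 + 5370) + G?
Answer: 61222947/1862 ≈ 32880.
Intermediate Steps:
G = 20869/1862 (G = 9 + 16444/7448 = 9 + 16444*(1/7448) = 9 + 4111/1862 = 20869/1862 ≈ 11.208)
(27499 + 5370) + G = (27499 + 5370) + 20869/1862 = 32869 + 20869/1862 = 61222947/1862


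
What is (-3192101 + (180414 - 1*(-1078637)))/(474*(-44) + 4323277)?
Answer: -1933050/4302421 ≈ -0.44929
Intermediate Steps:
(-3192101 + (180414 - 1*(-1078637)))/(474*(-44) + 4323277) = (-3192101 + (180414 + 1078637))/(-20856 + 4323277) = (-3192101 + 1259051)/4302421 = -1933050*1/4302421 = -1933050/4302421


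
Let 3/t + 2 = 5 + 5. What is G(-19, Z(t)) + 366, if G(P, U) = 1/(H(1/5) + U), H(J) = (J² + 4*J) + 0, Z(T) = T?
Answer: 89138/243 ≈ 366.82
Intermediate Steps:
t = 3/8 (t = 3/(-2 + (5 + 5)) = 3/(-2 + 10) = 3/8 ≈ 0.37500)
H(J) = J² + 4*J
G(P, U) = 1/(21/25 + U) (G(P, U) = 1/((4 + 1/5)/5 + U) = 1/((4 + ⅕)/5 + U) = 1/((⅕)*(21/5) + U) = 1/(21/25 + U))
G(-19, Z(t)) + 366 = 25/(21 + 25*(3/8)) + 366 = 25/(21 + 75/8) + 366 = 25/(243/8) + 366 = 25*(8/243) + 366 = 200/243 + 366 = 89138/243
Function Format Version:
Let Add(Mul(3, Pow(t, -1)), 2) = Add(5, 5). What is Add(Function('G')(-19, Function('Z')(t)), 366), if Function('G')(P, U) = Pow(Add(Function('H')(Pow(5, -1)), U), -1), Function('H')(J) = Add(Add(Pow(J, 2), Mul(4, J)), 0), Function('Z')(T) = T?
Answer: Rational(89138, 243) ≈ 366.82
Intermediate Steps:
t = Rational(3, 8) (t = Mul(3, Pow(Add(-2, Add(5, 5)), -1)) = Mul(3, Pow(Add(-2, 10), -1)) = Mul(3, Pow(8, -1)) = Mul(3, Rational(1, 8)) = Rational(3, 8) ≈ 0.37500)
Function('H')(J) = Add(Pow(J, 2), Mul(4, J))
Function('G')(P, U) = Pow(Add(Rational(21, 25), U), -1) (Function('G')(P, U) = Pow(Add(Mul(Pow(5, -1), Add(4, Pow(5, -1))), U), -1) = Pow(Add(Mul(Rational(1, 5), Add(4, Rational(1, 5))), U), -1) = Pow(Add(Mul(Rational(1, 5), Rational(21, 5)), U), -1) = Pow(Add(Rational(21, 25), U), -1))
Add(Function('G')(-19, Function('Z')(t)), 366) = Add(Mul(25, Pow(Add(21, Mul(25, Rational(3, 8))), -1)), 366) = Add(Mul(25, Pow(Add(21, Rational(75, 8)), -1)), 366) = Add(Mul(25, Pow(Rational(243, 8), -1)), 366) = Add(Mul(25, Rational(8, 243)), 366) = Add(Rational(200, 243), 366) = Rational(89138, 243)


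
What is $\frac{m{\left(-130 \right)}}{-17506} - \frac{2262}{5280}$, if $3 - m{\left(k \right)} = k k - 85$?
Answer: $\frac{4097399}{7702640} \approx 0.53195$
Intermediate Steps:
$m{\left(k \right)} = 88 - k^{2}$ ($m{\left(k \right)} = 3 - \left(k k - 85\right) = 3 - \left(k^{2} - 85\right) = 3 - \left(-85 + k^{2}\right) = 88 - k^{2}$)
$\frac{m{\left(-130 \right)}}{-17506} - \frac{2262}{5280} = \frac{88 - \left(-130\right)^{2}}{-17506} - \frac{2262}{5280} = \left(88 - 16900\right) \left(- \frac{1}{17506}\right) - \frac{377}{880} = \left(-16812\right) \left(- \frac{1}{17506}\right) - \frac{377}{880} = \frac{8406}{8753} - \frac{377}{880} = \frac{4097399}{7702640}$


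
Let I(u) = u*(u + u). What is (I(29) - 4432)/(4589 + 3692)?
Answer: -2750/8281 ≈ -0.33209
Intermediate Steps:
I(u) = 2*u**2 (I(u) = u*(2*u) = 2*u**2)
(I(29) - 4432)/(4589 + 3692) = (2*29**2 - 4432)/(4589 + 3692) = (2*841 - 4432)/8281 = (1682 - 4432)*(1/8281) = -2750*1/8281 = -2750/8281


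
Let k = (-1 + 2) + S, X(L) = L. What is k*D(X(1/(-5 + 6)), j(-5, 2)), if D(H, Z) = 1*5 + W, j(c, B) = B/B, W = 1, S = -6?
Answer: -30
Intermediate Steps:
j(c, B) = 1
D(H, Z) = 6 (D(H, Z) = 1*5 + 1 = 5 + 1 = 6)
k = -5 (k = (-1 + 2) - 6 = 1 - 6 = -5)
k*D(X(1/(-5 + 6)), j(-5, 2)) = -5*6 = -30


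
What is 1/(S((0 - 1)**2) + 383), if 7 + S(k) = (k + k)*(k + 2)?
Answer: 1/382 ≈ 0.0026178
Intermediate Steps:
S(k) = -7 + 2*k*(2 + k) (S(k) = -7 + (k + k)*(k + 2) = -7 + (2*k)*(2 + k) = -7 + 2*k*(2 + k))
1/(S((0 - 1)**2) + 383) = 1/((-7 + 2*((0 - 1)**2)**2 + 4*(0 - 1)**2) + 383) = 1/((-7 + 2*((-1)**2)**2 + 4*(-1)**2) + 383) = 1/((-7 + 2*1**2 + 4*1) + 383) = 1/((-7 + 2*1 + 4) + 383) = 1/((-7 + 2 + 4) + 383) = 1/(-1 + 383) = 1/382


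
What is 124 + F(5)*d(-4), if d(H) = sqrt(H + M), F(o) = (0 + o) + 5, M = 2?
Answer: 124 + 10*I*sqrt(2) ≈ 124.0 + 14.142*I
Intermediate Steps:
F(o) = 5 + o (F(o) = o + 5 = 5 + o)
d(H) = sqrt(2 + H) (d(H) = sqrt(H + 2) = sqrt(2 + H))
124 + F(5)*d(-4) = 124 + (5 + 5)*sqrt(2 - 4) = 124 + 10*sqrt(-2) = 124 + 10*(I*sqrt(2)) = 124 + 10*I*sqrt(2)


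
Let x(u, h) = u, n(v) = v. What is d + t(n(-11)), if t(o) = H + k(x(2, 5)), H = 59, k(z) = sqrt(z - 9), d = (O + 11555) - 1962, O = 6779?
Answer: 16431 + I*sqrt(7) ≈ 16431.0 + 2.6458*I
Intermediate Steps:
d = 16372 (d = (6779 + 11555) - 1962 = 18334 - 1962 = 16372)
k(z) = sqrt(-9 + z)
t(o) = 59 + I*sqrt(7) (t(o) = 59 + sqrt(-9 + 2) = 59 + sqrt(-7) = 59 + I*sqrt(7))
d + t(n(-11)) = 16372 + (59 + I*sqrt(7)) = 16431 + I*sqrt(7)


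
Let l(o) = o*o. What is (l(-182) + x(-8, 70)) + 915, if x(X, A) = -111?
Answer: 33928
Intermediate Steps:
l(o) = o**2
(l(-182) + x(-8, 70)) + 915 = ((-182)**2 - 111) + 915 = (33124 - 111) + 915 = 33013 + 915 = 33928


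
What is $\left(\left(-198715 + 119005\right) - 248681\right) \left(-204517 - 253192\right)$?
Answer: $150307516219$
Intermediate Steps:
$\left(\left(-198715 + 119005\right) - 248681\right) \left(-204517 - 253192\right) = \left(-79710 - 248681\right) \left(-457709\right) = \left(-328391\right) \left(-457709\right) = 150307516219$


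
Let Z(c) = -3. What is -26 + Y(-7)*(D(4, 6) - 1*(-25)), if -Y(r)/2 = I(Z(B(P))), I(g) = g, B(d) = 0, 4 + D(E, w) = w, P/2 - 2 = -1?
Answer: 136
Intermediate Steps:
P = 2 (P = 4 + 2*(-1) = 4 - 2 = 2)
D(E, w) = -4 + w
Y(r) = 6 (Y(r) = -2*(-3) = 6)
-26 + Y(-7)*(D(4, 6) - 1*(-25)) = -26 + 6*((-4 + 6) - 1*(-25)) = -26 + 6*(2 + 25) = -26 + 6*27 = -26 + 162 = 136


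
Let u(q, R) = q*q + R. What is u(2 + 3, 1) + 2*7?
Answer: 40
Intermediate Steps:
u(q, R) = R + q² (u(q, R) = q² + R = R + q²)
u(2 + 3, 1) + 2*7 = (1 + (2 + 3)²) + 2*7 = (1 + 5²) + 14 = (1 + 25) + 14 = 26 + 14 = 40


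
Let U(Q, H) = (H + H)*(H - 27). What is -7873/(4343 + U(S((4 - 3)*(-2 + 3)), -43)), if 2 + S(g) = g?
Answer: -7873/10363 ≈ -0.75972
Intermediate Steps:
S(g) = -2 + g
U(Q, H) = 2*H*(-27 + H) (U(Q, H) = (2*H)*(-27 + H) = 2*H*(-27 + H))
-7873/(4343 + U(S((4 - 3)*(-2 + 3)), -43)) = -7873/(4343 + 2*(-43)*(-27 - 43)) = -7873/(4343 + 2*(-43)*(-70)) = -7873/(4343 + 6020) = -7873/10363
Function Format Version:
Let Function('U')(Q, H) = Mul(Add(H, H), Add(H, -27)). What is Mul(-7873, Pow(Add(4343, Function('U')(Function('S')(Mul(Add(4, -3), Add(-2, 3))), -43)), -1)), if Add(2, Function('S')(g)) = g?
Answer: Rational(-7873, 10363) ≈ -0.75972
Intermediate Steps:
Function('S')(g) = Add(-2, g)
Function('U')(Q, H) = Mul(2, H, Add(-27, H)) (Function('U')(Q, H) = Mul(Mul(2, H), Add(-27, H)) = Mul(2, H, Add(-27, H)))
Mul(-7873, Pow(Add(4343, Function('U')(Function('S')(Mul(Add(4, -3), Add(-2, 3))), -43)), -1)) = Mul(-7873, Pow(Add(4343, Mul(2, -43, Add(-27, -43))), -1)) = Mul(-7873, Pow(Add(4343, Mul(2, -43, -70)), -1)) = Mul(-7873, Pow(Add(4343, 6020), -1)) = Mul(-7873, Pow(10363, -1)) = Mul(-7873, Rational(1, 10363)) = Rational(-7873, 10363)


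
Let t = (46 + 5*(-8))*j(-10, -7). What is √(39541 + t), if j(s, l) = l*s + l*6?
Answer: √39709 ≈ 199.27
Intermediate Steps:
j(s, l) = 6*l + l*s (j(s, l) = l*s + 6*l = 6*l + l*s)
t = 168 (t = (46 + 5*(-8))*(-7*(6 - 10)) = (46 - 40)*(-7*(-4)) = 6*28 = 168)
√(39541 + t) = √(39541 + 168) = √39709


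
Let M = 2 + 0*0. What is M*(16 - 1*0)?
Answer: 32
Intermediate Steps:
M = 2 (M = 2 + 0 = 2)
M*(16 - 1*0) = 2*(16 - 1*0) = 2*(16 + 0) = 2*16 = 32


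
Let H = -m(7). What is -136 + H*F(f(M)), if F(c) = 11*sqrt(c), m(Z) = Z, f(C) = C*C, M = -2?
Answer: -290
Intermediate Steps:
f(C) = C**2
H = -7 (H = -1*7 = -7)
-136 + H*F(f(M)) = -136 - 77*sqrt((-2)**2) = -136 - 77*sqrt(4) = -136 - 77*2 = -136 - 7*22 = -136 - 154 = -290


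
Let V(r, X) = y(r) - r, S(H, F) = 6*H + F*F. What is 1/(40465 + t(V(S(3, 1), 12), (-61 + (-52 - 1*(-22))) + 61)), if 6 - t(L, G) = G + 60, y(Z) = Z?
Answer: 1/40441 ≈ 2.4727e-5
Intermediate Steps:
S(H, F) = F² + 6*H (S(H, F) = 6*H + F² = F² + 6*H)
V(r, X) = 0 (V(r, X) = r - r = 0)
t(L, G) = -54 - G (t(L, G) = 6 - (G + 60) = 6 - (60 + G) = 6 + (-60 - G) = -54 - G)
1/(40465 + t(V(S(3, 1), 12), (-61 + (-52 - 1*(-22))) + 61)) = 1/(40465 + (-54 - ((-61 + (-52 - 1*(-22))) + 61))) = 1/(40465 + (-54 - ((-61 + (-52 + 22)) + 61))) = 1/(40465 + (-54 - ((-61 - 30) + 61))) = 1/(40465 + (-54 - (-91 + 61))) = 1/(40465 + (-54 - 1*(-30))) = 1/(40465 + (-54 + 30)) = 1/(40465 - 24) = 1/40441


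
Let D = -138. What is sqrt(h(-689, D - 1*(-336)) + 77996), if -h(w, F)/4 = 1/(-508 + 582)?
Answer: 165*sqrt(3922)/37 ≈ 279.28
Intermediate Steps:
h(w, F) = -2/37 (h(w, F) = -4/(-508 + 582) = -4/74 = -4*1/74 = -2/37)
sqrt(h(-689, D - 1*(-336)) + 77996) = sqrt(-2/37 + 77996) = sqrt(2885850/37) = 165*sqrt(3922)/37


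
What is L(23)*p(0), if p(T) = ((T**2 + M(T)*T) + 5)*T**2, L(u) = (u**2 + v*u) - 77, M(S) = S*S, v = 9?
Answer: 0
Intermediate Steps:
M(S) = S**2
L(u) = -77 + u**2 + 9*u (L(u) = (u**2 + 9*u) - 77 = -77 + u**2 + 9*u)
p(T) = T**2*(5 + T**2 + T**3) (p(T) = ((T**2 + T**2*T) + 5)*T**2 = ((T**2 + T**3) + 5)*T**2 = (5 + T**2 + T**3)*T**2 = T**2*(5 + T**2 + T**3))
L(23)*p(0) = (-77 + 23**2 + 9*23)*(0**2*(5 + 0**2 + 0**3)) = (-77 + 529 + 207)*(0*(5 + 0 + 0)) = 659*(0*5) = 659*0 = 0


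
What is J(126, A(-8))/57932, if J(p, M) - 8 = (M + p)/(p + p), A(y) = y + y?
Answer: 1063/7299432 ≈ 0.00014563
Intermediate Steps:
A(y) = 2*y
J(p, M) = 8 + (M + p)/(2*p) (J(p, M) = 8 + (M + p)/(p + p) = 8 + (M + p)/((2*p)) = 8 + (M + p)*(1/(2*p)) = 8 + (M + p)/(2*p))
J(126, A(-8))/57932 = ((1/2)*(2*(-8) + 17*126)/126)/57932 = ((1/2)*(1/126)*(-16 + 2142))*(1/57932) = ((1/2)*(1/126)*2126)*(1/57932) = (1063/126)*(1/57932) = 1063/7299432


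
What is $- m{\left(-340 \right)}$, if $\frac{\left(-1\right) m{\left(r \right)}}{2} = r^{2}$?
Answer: $231200$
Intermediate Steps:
$m{\left(r \right)} = - 2 r^{2}$
$- m{\left(-340 \right)} = - \left(-2\right) \left(-340\right)^{2} = - \left(-2\right) 115600 = \left(-1\right) \left(-231200\right) = 231200$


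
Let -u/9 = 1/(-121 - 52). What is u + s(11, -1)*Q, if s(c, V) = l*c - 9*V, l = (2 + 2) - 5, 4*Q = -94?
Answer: 8140/173 ≈ 47.052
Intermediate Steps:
Q = -47/2 (Q = (1/4)*(-94) = -47/2 ≈ -23.500)
l = -1 (l = 4 - 5 = -1)
u = 9/173 (u = -9/(-121 - 52) = -9/(-173) = -9*(-1/173) = 9/173 ≈ 0.052023)
s(c, V) = -c - 9*V
u + s(11, -1)*Q = 9/173 + (-1*11 - 9*(-1))*(-47/2) = 9/173 + (-11 + 9)*(-47/2) = 9/173 - 2*(-47/2) = 9/173 + 47 = 8140/173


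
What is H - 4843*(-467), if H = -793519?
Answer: 1468162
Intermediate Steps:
H - 4843*(-467) = -793519 - 4843*(-467) = -793519 - 1*(-2261681) = -793519 + 2261681 = 1468162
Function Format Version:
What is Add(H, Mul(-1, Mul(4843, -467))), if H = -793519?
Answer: 1468162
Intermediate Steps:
Add(H, Mul(-1, Mul(4843, -467))) = Add(-793519, Mul(-1, Mul(4843, -467))) = Add(-793519, Mul(-1, -2261681)) = Add(-793519, 2261681) = 1468162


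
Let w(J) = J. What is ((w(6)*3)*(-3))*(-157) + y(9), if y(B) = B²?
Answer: 8559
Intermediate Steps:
((w(6)*3)*(-3))*(-157) + y(9) = ((6*3)*(-3))*(-157) + 9² = (18*(-3))*(-157) + 81 = -54*(-157) + 81 = 8478 + 81 = 8559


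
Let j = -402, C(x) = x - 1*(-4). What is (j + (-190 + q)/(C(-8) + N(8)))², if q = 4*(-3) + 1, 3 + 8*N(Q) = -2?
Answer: 175986756/1369 ≈ 1.2855e+5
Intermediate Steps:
C(x) = 4 + x (C(x) = x + 4 = 4 + x)
N(Q) = -5/8 (N(Q) = -3/8 + (⅛)*(-2) = -3/8 - ¼ = -5/8)
q = -11 (q = -12 + 1 = -11)
(j + (-190 + q)/(C(-8) + N(8)))² = (-402 + (-190 - 11)/((4 - 8) - 5/8))² = (-402 - 201/(-4 - 5/8))² = (-402 - 201/(-37/8))² = (-402 - 201*(-8/37))² = (-402 + 1608/37)² = (-13266/37)² = 175986756/1369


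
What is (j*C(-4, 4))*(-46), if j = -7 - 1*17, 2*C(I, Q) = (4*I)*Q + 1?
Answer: -34776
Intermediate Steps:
C(I, Q) = 1/2 + 2*I*Q (C(I, Q) = ((4*I)*Q + 1)/2 = (4*I*Q + 1)/2 = (1 + 4*I*Q)/2 = 1/2 + 2*I*Q)
j = -24 (j = -7 - 17 = -24)
(j*C(-4, 4))*(-46) = -24*(1/2 + 2*(-4)*4)*(-46) = -24*(1/2 - 32)*(-46) = -24*(-63/2)*(-46) = 756*(-46) = -34776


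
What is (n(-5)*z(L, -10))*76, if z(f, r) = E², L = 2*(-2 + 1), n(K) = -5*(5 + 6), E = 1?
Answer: -4180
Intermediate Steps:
n(K) = -55 (n(K) = -5*11 = -55)
L = -2 (L = 2*(-1) = -2)
z(f, r) = 1 (z(f, r) = 1² = 1)
(n(-5)*z(L, -10))*76 = -55*1*76 = -55*76 = -4180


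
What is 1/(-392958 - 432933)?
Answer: -1/825891 ≈ -1.2108e-6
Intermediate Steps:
1/(-392958 - 432933) = 1/(-825891) = -1/825891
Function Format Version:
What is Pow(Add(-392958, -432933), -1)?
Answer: Rational(-1, 825891) ≈ -1.2108e-6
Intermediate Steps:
Pow(Add(-392958, -432933), -1) = Pow(-825891, -1) = Rational(-1, 825891)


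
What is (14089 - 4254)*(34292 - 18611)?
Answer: 154222635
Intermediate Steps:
(14089 - 4254)*(34292 - 18611) = 9835*15681 = 154222635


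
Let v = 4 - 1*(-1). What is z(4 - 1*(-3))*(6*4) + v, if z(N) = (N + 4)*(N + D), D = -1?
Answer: 1589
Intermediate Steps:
z(N) = (-1 + N)*(4 + N) (z(N) = (N + 4)*(N - 1) = (4 + N)*(-1 + N) = (-1 + N)*(4 + N))
v = 5 (v = 4 + 1 = 5)
z(4 - 1*(-3))*(6*4) + v = (-4 + (4 - 1*(-3))² + 3*(4 - 1*(-3)))*(6*4) + 5 = (-4 + (4 + 3)² + 3*(4 + 3))*24 + 5 = (-4 + 7² + 3*7)*24 + 5 = (-4 + 49 + 21)*24 + 5 = 66*24 + 5 = 1584 + 5 = 1589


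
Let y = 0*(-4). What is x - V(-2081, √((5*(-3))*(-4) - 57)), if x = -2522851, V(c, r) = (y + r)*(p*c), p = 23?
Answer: -2522851 + 47863*√3 ≈ -2.4399e+6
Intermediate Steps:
y = 0
V(c, r) = 23*c*r (V(c, r) = (0 + r)*(23*c) = r*(23*c) = 23*c*r)
x - V(-2081, √((5*(-3))*(-4) - 57)) = -2522851 - 23*(-2081)*√((5*(-3))*(-4) - 57) = -2522851 - 23*(-2081)*√(-15*(-4) - 57) = -2522851 - 23*(-2081)*√(60 - 57) = -2522851 - 23*(-2081)*√3 = -2522851 - (-47863)*√3 = -2522851 + 47863*√3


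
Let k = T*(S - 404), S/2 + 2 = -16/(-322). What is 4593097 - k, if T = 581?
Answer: 111092007/23 ≈ 4.8301e+6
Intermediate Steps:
S = -628/161 (S = -4 + 2*(-16/(-322)) = -4 + 2*(-16*(-1/322)) = -4 + 2*(8/161) = -4 + 16/161 = -628/161 ≈ -3.9006)
k = -5450776/23 (k = 581*(-628/161 - 404) = 581*(-65672/161) = -5450776/23 ≈ -2.3699e+5)
4593097 - k = 4593097 - 1*(-5450776/23) = 4593097 + 5450776/23 = 111092007/23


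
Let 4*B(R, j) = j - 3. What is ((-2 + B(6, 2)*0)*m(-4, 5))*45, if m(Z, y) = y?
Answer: -450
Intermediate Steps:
B(R, j) = -¾ + j/4 (B(R, j) = (j - 3)/4 = (-3 + j)/4 = -¾ + j/4)
((-2 + B(6, 2)*0)*m(-4, 5))*45 = ((-2 + (-¾ + (¼)*2)*0)*5)*45 = ((-2 + (-¾ + ½)*0)*5)*45 = ((-2 - ¼*0)*5)*45 = ((-2 + 0)*5)*45 = -2*5*45 = -10*45 = -450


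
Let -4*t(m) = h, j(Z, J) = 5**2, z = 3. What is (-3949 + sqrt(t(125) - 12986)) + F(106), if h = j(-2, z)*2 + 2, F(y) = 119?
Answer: -3830 + I*sqrt(12999) ≈ -3830.0 + 114.01*I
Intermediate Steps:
j(Z, J) = 25
h = 52 (h = 25*2 + 2 = 50 + 2 = 52)
t(m) = -13 (t(m) = -1/4*52 = -13)
(-3949 + sqrt(t(125) - 12986)) + F(106) = (-3949 + sqrt(-13 - 12986)) + 119 = (-3949 + sqrt(-12999)) + 119 = (-3949 + I*sqrt(12999)) + 119 = -3830 + I*sqrt(12999)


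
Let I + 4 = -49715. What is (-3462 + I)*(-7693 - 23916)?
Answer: 1680998229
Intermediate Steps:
I = -49719 (I = -4 - 49715 = -49719)
(-3462 + I)*(-7693 - 23916) = (-3462 - 49719)*(-7693 - 23916) = -53181*(-31609) = 1680998229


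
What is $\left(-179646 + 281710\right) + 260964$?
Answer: $363028$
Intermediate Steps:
$\left(-179646 + 281710\right) + 260964 = 102064 + 260964 = 363028$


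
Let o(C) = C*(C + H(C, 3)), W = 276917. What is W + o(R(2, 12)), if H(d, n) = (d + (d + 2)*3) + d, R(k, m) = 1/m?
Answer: 6646021/24 ≈ 2.7692e+5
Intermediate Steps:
H(d, n) = 6 + 5*d (H(d, n) = (d + (2 + d)*3) + d = (d + (6 + 3*d)) + d = (6 + 4*d) + d = 6 + 5*d)
o(C) = C*(6 + 6*C) (o(C) = C*(C + (6 + 5*C)) = C*(6 + 6*C))
W + o(R(2, 12)) = 276917 + 6*(1 + 1/12)/12 = 276917 + 6*(1/12)*(1 + 1/12) = 276917 + 6*(1/12)*(13/12) = 276917 + 13/24 = 6646021/24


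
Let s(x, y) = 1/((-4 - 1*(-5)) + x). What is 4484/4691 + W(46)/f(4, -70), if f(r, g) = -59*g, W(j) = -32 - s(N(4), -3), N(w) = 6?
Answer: 25715393/27123362 ≈ 0.94809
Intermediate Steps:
s(x, y) = 1/(1 + x) (s(x, y) = 1/((-4 + 5) + x) = 1/(1 + x))
W(j) = -225/7 (W(j) = -32 - 1/(1 + 6) = -32 - 1/7 = -225/7)
4484/4691 + W(46)/f(4, -70) = 4484/4691 - 225/(7*((-59*(-70)))) = 4484*(1/4691) - 225/7/4130 = 4484/4691 - 225/7*1/4130 = 4484/4691 - 45/5782 = 25715393/27123362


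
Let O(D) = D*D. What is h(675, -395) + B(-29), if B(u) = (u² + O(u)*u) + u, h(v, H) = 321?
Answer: -23256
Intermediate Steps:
O(D) = D²
B(u) = u + u² + u³ (B(u) = (u² + u²*u) + u = (u² + u³) + u = u + u² + u³)
h(675, -395) + B(-29) = 321 - 29*(1 - 29 + (-29)²) = 321 - 29*(1 - 29 + 841) = 321 - 29*813 = 321 - 23577 = -23256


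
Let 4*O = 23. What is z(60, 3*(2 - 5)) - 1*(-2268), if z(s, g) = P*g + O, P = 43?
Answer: 7547/4 ≈ 1886.8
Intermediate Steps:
O = 23/4 (O = (¼)*23 = 23/4 ≈ 5.7500)
z(s, g) = 23/4 + 43*g (z(s, g) = 43*g + 23/4 = 23/4 + 43*g)
z(60, 3*(2 - 5)) - 1*(-2268) = (23/4 + 43*(3*(2 - 5))) - 1*(-2268) = (23/4 + 43*(3*(-3))) + 2268 = (23/4 + 43*(-9)) + 2268 = (23/4 - 387) + 2268 = -1525/4 + 2268 = 7547/4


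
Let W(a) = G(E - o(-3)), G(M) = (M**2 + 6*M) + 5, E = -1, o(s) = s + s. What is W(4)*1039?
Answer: 62340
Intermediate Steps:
o(s) = 2*s
G(M) = 5 + M**2 + 6*M
W(a) = 60 (W(a) = 5 + (-1 - 2*(-3))**2 + 6*(-1 - 2*(-3)) = 5 + (-1 - 1*(-6))**2 + 6*(-1 - 1*(-6)) = 5 + (-1 + 6)**2 + 6*(-1 + 6) = 5 + 5**2 + 6*5 = 5 + 25 + 30 = 60)
W(4)*1039 = 60*1039 = 62340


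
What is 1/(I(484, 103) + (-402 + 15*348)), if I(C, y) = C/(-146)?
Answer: 73/351472 ≈ 0.00020770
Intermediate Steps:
I(C, y) = -C/146 (I(C, y) = C*(-1/146) = -C/146)
1/(I(484, 103) + (-402 + 15*348)) = 1/(-1/146*484 + (-402 + 15*348)) = 1/(-242/73 + (-402 + 5220)) = 1/(-242/73 + 4818) = 1/(351472/73) = 73/351472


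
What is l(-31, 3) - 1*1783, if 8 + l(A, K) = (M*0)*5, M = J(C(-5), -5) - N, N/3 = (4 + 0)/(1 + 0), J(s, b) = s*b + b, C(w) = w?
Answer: -1791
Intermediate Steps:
J(s, b) = b + b*s (J(s, b) = b*s + b = b + b*s)
N = 12 (N = 3*((4 + 0)/(1 + 0)) = 3*(4/1) = 3*(4*1) = 3*4 = 12)
M = 8 (M = -5*(1 - 5) - 1*12 = -5*(-4) - 12 = 20 - 12 = 8)
l(A, K) = -8 (l(A, K) = -8 + (8*0)*5 = -8 + 0*5 = -8 + 0 = -8)
l(-31, 3) - 1*1783 = -8 - 1*1783 = -8 - 1783 = -1791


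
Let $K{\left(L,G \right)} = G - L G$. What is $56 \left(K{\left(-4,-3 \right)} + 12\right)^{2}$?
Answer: $504$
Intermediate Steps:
$K{\left(L,G \right)} = G - G L$
$56 \left(K{\left(-4,-3 \right)} + 12\right)^{2} = 56 \left(- 3 \left(1 - -4\right) + 12\right)^{2} = 56 \left(- 3 \left(1 + 4\right) + 12\right)^{2} = 56 \left(\left(-3\right) 5 + 12\right)^{2} = 56 \left(-15 + 12\right)^{2} = 56 \left(-3\right)^{2} = 56 \cdot 9 = 504$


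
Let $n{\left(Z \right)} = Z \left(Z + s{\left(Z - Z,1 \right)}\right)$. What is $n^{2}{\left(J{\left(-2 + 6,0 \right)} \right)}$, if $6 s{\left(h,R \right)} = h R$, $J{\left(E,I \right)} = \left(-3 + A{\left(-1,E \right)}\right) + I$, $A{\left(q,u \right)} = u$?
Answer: $1$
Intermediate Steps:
$J{\left(E,I \right)} = -3 + E + I$ ($J{\left(E,I \right)} = \left(-3 + E\right) + I = -3 + E + I$)
$s{\left(h,R \right)} = \frac{R h}{6}$ ($s{\left(h,R \right)} = \frac{h R}{6} = \frac{R h}{6}$)
$n{\left(Z \right)} = Z^{2}$ ($n{\left(Z \right)} = Z \left(Z + \frac{1}{6} \cdot 1 \left(Z - Z\right)\right) = Z \left(Z + \frac{1}{6} \cdot 1 \cdot 0\right) = Z \left(Z + 0\right) = Z Z = Z^{2}$)
$n^{2}{\left(J{\left(-2 + 6,0 \right)} \right)} = \left(\left(-3 + \left(-2 + 6\right) + 0\right)^{2}\right)^{2} = \left(\left(-3 + 4 + 0\right)^{2}\right)^{2} = \left(1^{2}\right)^{2} = 1^{2} = 1$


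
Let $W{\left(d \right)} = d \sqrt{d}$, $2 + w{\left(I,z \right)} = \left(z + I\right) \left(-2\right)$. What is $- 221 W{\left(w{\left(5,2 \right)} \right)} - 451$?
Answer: $-451 + 14144 i \approx -451.0 + 14144.0 i$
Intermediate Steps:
$w{\left(I,z \right)} = -2 - 2 I - 2 z$ ($w{\left(I,z \right)} = -2 + \left(z + I\right) \left(-2\right) = -2 + \left(I + z\right) \left(-2\right) = -2 - \left(2 I + 2 z\right) = -2 - 2 I - 2 z$)
$W{\left(d \right)} = d^{\frac{3}{2}}$
$- 221 W{\left(w{\left(5,2 \right)} \right)} - 451 = - 221 \left(-2 - 10 - 4\right)^{\frac{3}{2}} - 451 = - 221 \left(-16\right)^{\frac{3}{2}} - 451 = - 221 \left(- 64 i\right) - 451 = 14144 i - 451 = -451 + 14144 i$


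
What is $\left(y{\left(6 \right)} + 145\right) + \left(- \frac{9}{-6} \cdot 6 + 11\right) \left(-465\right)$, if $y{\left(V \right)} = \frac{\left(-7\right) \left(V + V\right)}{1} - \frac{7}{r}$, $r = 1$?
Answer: $-9246$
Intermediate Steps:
$y{\left(V \right)} = -7 - 14 V$ ($y{\left(V \right)} = \frac{\left(-7\right) \left(V + V\right)}{1} - \frac{7}{1} = - 7 \cdot 2 V 1 - 7 = - 14 V 1 - 7 = - 14 V - 7 = -7 - 14 V$)
$\left(y{\left(6 \right)} + 145\right) + \left(- \frac{9}{-6} \cdot 6 + 11\right) \left(-465\right) = \left(\left(-7 - 84\right) + 145\right) + \left(- \frac{9}{-6} \cdot 6 + 11\right) \left(-465\right) = \left(\left(-7 - 84\right) + 145\right) + \left(\left(-9\right) \left(- \frac{1}{6}\right) 6 + 11\right) \left(-465\right) = \left(-91 + 145\right) + \left(\frac{3}{2} \cdot 6 + 11\right) \left(-465\right) = 54 + \left(9 + 11\right) \left(-465\right) = 54 + 20 \left(-465\right) = 54 - 9300 = -9246$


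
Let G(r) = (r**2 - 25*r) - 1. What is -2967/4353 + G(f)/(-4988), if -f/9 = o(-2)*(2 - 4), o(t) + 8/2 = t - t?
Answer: -15065465/7237588 ≈ -2.0816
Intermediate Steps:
o(t) = -4 (o(t) = -4 + (t - t) = -4 + 0 = -4)
f = -72 (f = -(-36)*(2 - 4) = -(-36)*(-2) = -9*8 = -72)
G(r) = -1 + r**2 - 25*r
-2967/4353 + G(f)/(-4988) = -2967/4353 + (-1 + (-72)**2 - 25*(-72))/(-4988) = -2967*1/4353 + (-1 + 5184 + 1800)*(-1/4988) = -989/1451 + 6983*(-1/4988) = -989/1451 - 6983/4988 = -15065465/7237588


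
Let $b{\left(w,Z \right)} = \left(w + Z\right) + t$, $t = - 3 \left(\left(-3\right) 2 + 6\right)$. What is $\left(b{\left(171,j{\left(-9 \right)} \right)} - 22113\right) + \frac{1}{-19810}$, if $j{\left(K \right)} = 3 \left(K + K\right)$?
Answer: $- \frac{435740761}{19810} \approx -21996.0$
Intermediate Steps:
$t = 0$ ($t = - 3 \left(-6 + 6\right) = \left(-3\right) 0 = 0$)
$j{\left(K \right)} = 6 K$ ($j{\left(K \right)} = 3 \cdot 2 K = 6 K$)
$b{\left(w,Z \right)} = Z + w$ ($b{\left(w,Z \right)} = \left(w + Z\right) + 0 = \left(Z + w\right) + 0 = Z + w$)
$\left(b{\left(171,j{\left(-9 \right)} \right)} - 22113\right) + \frac{1}{-19810} = \left(\left(6 \left(-9\right) + 171\right) - 22113\right) + \frac{1}{-19810} = \left(\left(-54 + 171\right) - 22113\right) - \frac{1}{19810} = \left(117 - 22113\right) - \frac{1}{19810} = -21996 - \frac{1}{19810} = - \frac{435740761}{19810}$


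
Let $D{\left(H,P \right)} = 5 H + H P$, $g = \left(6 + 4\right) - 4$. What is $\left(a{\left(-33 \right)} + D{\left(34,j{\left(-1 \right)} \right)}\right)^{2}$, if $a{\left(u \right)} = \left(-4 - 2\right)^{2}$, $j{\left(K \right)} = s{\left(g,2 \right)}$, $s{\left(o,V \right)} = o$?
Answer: $168100$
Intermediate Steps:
$g = 6$ ($g = 10 - 4 = 6$)
$j{\left(K \right)} = 6$
$a{\left(u \right)} = 36$ ($a{\left(u \right)} = \left(-6\right)^{2} = 36$)
$\left(a{\left(-33 \right)} + D{\left(34,j{\left(-1 \right)} \right)}\right)^{2} = \left(36 + 34 \left(5 + 6\right)\right)^{2} = \left(36 + 34 \cdot 11\right)^{2} = \left(36 + 374\right)^{2} = 410^{2} = 168100$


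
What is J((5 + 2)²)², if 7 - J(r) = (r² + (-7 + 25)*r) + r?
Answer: 11055625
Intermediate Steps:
J(r) = 7 - r² - 19*r (J(r) = 7 - ((r² + (-7 + 25)*r) + r) = 7 - ((r² + 18*r) + r) = 7 - (r² + 19*r) = 7 + (-r² - 19*r) = 7 - r² - 19*r)
J((5 + 2)²)² = (7 - ((5 + 2)²)² - 19*(5 + 2)²)² = (7 - (7²)² - 19*7²)² = (7 - 1*49² - 19*49)² = (7 - 1*2401 - 931)² = (7 - 2401 - 931)² = (-3325)² = 11055625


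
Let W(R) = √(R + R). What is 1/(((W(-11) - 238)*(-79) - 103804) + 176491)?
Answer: 91489/8370374423 + 79*I*√22/8370374423 ≈ 1.093e-5 + 4.4268e-8*I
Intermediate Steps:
W(R) = √2*√R (W(R) = √(2*R) = √2*√R)
1/(((W(-11) - 238)*(-79) - 103804) + 176491) = 1/(((√2*√(-11) - 238)*(-79) - 103804) + 176491) = 1/(((√2*(I*√11) - 238)*(-79) - 103804) + 176491) = 1/(((I*√22 - 238)*(-79) - 103804) + 176491) = 1/(((-238 + I*√22)*(-79) - 103804) + 176491) = 1/(((18802 - 79*I*√22) - 103804) + 176491) = 1/((-85002 - 79*I*√22) + 176491) = 1/(91489 - 79*I*√22)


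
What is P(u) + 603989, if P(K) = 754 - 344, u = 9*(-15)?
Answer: 604399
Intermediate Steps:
u = -135
P(K) = 410
P(u) + 603989 = 410 + 603989 = 604399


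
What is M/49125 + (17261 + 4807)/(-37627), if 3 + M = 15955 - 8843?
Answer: -816600157/1848426375 ≈ -0.44178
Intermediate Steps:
M = 7109 (M = -3 + (15955 - 8843) = -3 + 7112 = 7109)
M/49125 + (17261 + 4807)/(-37627) = 7109/49125 + (17261 + 4807)/(-37627) = 7109*(1/49125) + 22068*(-1/37627) = 7109/49125 - 22068/37627 = -816600157/1848426375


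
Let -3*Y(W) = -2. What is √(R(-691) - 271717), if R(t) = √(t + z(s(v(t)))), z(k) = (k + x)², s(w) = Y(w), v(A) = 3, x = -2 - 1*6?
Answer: √(-2445453 + 3*I*√5735)/3 ≈ 0.024213 + 521.26*I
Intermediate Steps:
Y(W) = ⅔ (Y(W) = -⅓*(-2) = ⅔)
x = -8 (x = -2 - 6 = -8)
s(w) = ⅔
z(k) = (-8 + k)² (z(k) = (k - 8)² = (-8 + k)²)
R(t) = √(484/9 + t) (R(t) = √(t + (-8 + ⅔)²) = √(t + (-22/3)²) = √(t + 484/9) = √(484/9 + t))
√(R(-691) - 271717) = √(√(484 + 9*(-691))/3 - 271717) = √(√(484 - 6219)/3 - 271717) = √(√(-5735)/3 - 271717) = √((I*√5735)/3 - 271717) = √(I*√5735/3 - 271717) = √(-271717 + I*√5735/3)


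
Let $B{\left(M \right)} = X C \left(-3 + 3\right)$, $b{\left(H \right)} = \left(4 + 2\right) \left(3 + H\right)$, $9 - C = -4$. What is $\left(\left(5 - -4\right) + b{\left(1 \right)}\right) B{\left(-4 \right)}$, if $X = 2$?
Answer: $0$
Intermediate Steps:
$C = 13$ ($C = 9 - -4 = 9 + 4 = 13$)
$b{\left(H \right)} = 18 + 6 H$ ($b{\left(H \right)} = 6 \left(3 + H\right) = 18 + 6 H$)
$B{\left(M \right)} = 0$ ($B{\left(M \right)} = 2 \cdot 13 \left(-3 + 3\right) = 26 \cdot 0 = 0$)
$\left(\left(5 - -4\right) + b{\left(1 \right)}\right) B{\left(-4 \right)} = \left(\left(5 - -4\right) + \left(18 + 6 \cdot 1\right)\right) 0 = \left(\left(5 + 4\right) + \left(18 + 6\right)\right) 0 = \left(9 + 24\right) 0 = 33 \cdot 0 = 0$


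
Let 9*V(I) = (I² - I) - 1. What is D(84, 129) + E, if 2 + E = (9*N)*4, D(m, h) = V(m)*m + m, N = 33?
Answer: 198998/3 ≈ 66333.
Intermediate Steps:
V(I) = -⅑ - I/9 + I²/9 (V(I) = ((I² - I) - 1)/9 = (-1 + I² - I)/9 = -⅑ - I/9 + I²/9)
D(m, h) = m + m*(-⅑ - m/9 + m²/9) (D(m, h) = (-⅑ - m/9 + m²/9)*m + m = m*(-⅑ - m/9 + m²/9) + m = m + m*(-⅑ - m/9 + m²/9))
E = 1186 (E = -2 + (9*33)*4 = -2 + 297*4 = -2 + 1188 = 1186)
D(84, 129) + E = (⅑)*84*(8 + 84² - 1*84) + 1186 = (⅑)*84*(8 + 7056 - 84) + 1186 = (⅑)*84*6980 + 1186 = 195440/3 + 1186 = 198998/3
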